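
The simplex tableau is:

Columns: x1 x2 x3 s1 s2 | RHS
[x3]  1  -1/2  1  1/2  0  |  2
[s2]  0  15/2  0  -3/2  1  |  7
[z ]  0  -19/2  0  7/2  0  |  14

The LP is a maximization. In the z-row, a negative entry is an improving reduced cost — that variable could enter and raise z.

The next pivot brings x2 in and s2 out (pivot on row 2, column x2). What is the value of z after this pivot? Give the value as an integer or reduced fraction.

343/15

Minimum ratio for x2: 7/(15/2) = 14/15.
z changes by −(z-row coeff of x2)·ratio = −(-19/2)·(14/15) = 133/15.
New z = 14 + (133/15) = 343/15.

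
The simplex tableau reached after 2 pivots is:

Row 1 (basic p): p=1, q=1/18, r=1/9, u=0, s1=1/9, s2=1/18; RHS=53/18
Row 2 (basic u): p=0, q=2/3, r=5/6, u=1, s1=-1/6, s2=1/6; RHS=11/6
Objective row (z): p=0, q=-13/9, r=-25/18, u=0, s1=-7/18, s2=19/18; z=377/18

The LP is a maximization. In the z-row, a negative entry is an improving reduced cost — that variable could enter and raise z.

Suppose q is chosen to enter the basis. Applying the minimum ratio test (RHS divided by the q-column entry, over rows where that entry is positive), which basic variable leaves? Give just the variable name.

Ratios: row 1 (p): (53/18)/(1/18) = 53; row 2 (u): (11/6)/(2/3) = 11/4.
Minimum ratio 11/4 is in the u row, so u leaves.

u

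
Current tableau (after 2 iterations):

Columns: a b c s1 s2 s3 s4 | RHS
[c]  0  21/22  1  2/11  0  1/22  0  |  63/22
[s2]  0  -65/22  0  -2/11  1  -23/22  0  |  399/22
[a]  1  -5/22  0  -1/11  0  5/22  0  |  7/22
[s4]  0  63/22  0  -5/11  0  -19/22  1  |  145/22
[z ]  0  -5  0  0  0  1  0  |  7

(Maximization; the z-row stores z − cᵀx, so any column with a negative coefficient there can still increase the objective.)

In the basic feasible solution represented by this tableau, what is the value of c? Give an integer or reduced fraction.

c is basic (row 1); its value is the RHS of that row: 63/22.

63/22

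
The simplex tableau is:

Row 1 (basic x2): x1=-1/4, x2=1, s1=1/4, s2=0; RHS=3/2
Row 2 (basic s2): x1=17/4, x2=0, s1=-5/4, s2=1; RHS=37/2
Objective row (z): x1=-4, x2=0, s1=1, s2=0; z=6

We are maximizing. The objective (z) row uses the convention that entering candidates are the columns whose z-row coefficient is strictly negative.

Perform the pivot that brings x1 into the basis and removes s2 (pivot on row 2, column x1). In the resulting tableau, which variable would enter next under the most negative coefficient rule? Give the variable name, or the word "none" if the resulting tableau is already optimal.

Pivot element 17/4. New z-row = old z-row − (-4)·(row 2/(17/4)).
Updated z-row coefficients: x1: 0, x2: 0, s1: -3/17, s2: 16/17.
The most negative is -3/17 in column s1, so s1 would enter next.

s1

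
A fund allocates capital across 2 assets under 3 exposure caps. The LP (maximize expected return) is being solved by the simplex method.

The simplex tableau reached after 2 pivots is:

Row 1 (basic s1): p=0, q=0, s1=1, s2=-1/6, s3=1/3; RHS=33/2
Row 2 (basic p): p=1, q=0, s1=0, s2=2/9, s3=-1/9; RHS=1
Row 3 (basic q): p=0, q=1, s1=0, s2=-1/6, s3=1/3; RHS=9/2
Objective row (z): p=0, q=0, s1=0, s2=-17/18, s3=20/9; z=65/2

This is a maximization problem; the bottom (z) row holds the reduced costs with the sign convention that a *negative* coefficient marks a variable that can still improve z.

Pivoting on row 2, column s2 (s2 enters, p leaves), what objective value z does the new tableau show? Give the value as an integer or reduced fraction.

147/4

Minimum ratio for s2: 1/(2/9) = 9/2.
z changes by −(z-row coeff of s2)·ratio = −(-17/18)·(9/2) = 17/4.
New z = 65/2 + (17/4) = 147/4.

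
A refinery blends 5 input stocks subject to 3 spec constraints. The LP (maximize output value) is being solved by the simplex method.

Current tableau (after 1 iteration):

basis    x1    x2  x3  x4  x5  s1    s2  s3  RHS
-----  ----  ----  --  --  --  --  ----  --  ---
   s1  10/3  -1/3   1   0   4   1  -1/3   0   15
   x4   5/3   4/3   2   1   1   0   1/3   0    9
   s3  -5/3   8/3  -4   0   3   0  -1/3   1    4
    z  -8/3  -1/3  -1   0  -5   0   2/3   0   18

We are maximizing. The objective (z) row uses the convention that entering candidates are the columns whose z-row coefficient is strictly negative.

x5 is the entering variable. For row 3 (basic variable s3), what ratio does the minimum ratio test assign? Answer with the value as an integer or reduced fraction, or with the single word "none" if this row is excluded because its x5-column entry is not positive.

Ratio = RHS / (x5 entry) = 4 / 3 = 4/3.

4/3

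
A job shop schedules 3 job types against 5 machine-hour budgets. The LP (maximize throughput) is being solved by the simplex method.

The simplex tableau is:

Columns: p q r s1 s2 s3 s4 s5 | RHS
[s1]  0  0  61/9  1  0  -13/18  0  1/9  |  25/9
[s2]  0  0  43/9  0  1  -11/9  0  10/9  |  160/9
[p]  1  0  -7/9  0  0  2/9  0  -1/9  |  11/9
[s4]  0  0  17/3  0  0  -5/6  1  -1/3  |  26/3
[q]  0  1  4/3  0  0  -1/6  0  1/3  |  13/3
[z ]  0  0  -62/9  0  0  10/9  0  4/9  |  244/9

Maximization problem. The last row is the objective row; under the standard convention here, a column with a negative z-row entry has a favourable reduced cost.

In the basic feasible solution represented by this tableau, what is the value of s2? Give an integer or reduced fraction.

s2 is basic (row 2); its value is the RHS of that row: 160/9.

160/9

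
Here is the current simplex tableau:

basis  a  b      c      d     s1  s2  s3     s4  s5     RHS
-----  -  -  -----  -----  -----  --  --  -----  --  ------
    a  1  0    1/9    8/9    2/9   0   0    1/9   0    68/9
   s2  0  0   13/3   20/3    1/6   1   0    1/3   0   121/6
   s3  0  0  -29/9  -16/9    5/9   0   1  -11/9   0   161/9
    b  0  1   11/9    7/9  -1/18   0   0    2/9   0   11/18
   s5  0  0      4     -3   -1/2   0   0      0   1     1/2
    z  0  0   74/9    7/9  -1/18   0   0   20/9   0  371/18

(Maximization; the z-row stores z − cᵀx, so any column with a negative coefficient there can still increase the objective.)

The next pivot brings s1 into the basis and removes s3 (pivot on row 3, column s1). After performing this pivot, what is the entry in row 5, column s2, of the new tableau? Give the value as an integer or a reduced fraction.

Pivot element is row 3, column s1: 5/9.
Normalize row 3: new (row 3, s2) = 0/(5/9) = 0.
row 5 ← row 5 − (-1/2)·(new row 3): 0 − (-1/2)·0 = 0.

0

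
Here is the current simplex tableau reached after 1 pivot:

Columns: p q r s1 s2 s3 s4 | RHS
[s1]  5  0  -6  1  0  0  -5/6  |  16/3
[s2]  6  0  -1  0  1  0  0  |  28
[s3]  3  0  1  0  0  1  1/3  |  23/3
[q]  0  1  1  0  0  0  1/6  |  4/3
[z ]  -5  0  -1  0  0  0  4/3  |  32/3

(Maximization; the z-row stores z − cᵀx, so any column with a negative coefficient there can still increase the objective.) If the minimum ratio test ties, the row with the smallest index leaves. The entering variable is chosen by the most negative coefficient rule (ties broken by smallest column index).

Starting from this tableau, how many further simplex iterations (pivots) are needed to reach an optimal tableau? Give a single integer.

2

pivot: p in, s1 out → z = 16
pivot: r in, s3 out → z = 1573/69
No improving column remains; optimal.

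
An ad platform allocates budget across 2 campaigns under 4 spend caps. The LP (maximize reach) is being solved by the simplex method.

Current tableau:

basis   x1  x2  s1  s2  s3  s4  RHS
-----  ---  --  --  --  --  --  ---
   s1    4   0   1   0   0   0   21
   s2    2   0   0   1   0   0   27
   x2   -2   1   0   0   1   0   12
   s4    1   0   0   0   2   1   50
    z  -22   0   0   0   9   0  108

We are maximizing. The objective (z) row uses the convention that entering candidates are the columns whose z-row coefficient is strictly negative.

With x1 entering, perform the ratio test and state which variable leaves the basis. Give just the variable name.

Ratios: row 1 (s1): 21/4 = 21/4; row 2 (s2): 27/2 = 27/2; row 3 (x2): entry -2 ≤ 0, skip; row 4 (s4): 50/1 = 50.
Minimum ratio 21/4 is in the s1 row, so s1 leaves.

s1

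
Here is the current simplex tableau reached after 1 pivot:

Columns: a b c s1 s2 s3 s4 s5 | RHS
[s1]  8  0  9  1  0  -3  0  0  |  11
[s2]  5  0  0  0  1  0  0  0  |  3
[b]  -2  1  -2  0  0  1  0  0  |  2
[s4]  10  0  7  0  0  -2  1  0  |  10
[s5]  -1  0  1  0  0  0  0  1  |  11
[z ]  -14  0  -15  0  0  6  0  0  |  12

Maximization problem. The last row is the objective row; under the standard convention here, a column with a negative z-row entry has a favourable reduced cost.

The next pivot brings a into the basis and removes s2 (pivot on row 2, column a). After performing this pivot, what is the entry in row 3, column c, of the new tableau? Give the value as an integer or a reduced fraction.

Pivot element is row 2, column a: 5.
Normalize row 2: new (row 2, c) = 0/5 = 0.
row 3 ← row 3 − (-2)·(new row 2): -2 − (-2)·0 = -2.

-2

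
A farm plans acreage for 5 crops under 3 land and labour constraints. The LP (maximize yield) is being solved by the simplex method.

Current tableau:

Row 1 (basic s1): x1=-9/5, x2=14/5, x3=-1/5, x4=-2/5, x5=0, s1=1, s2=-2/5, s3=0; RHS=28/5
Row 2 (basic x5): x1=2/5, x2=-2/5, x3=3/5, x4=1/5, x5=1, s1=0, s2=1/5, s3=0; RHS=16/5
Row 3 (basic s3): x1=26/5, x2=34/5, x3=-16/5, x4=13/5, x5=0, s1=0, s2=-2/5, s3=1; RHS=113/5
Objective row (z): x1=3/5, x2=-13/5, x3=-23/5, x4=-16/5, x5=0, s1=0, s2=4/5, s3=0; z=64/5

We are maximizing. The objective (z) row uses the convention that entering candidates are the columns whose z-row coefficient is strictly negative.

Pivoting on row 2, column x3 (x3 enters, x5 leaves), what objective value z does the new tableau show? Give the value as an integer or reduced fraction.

112/3

Minimum ratio for x3: (16/5)/(3/5) = 16/3.
z changes by −(z-row coeff of x3)·ratio = −(-23/5)·(16/3) = 368/15.
New z = 64/5 + (368/15) = 112/3.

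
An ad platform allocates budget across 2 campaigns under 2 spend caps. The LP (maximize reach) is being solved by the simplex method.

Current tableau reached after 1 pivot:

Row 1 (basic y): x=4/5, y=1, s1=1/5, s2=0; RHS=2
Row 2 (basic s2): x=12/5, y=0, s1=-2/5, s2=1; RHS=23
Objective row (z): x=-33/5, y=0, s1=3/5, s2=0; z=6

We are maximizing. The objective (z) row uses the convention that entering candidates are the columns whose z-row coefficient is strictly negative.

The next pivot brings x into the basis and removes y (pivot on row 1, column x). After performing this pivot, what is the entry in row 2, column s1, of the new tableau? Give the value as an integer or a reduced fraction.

Pivot element is row 1, column x: 4/5.
Normalize row 1: new (row 1, s1) = (1/5)/(4/5) = 1/4.
row 2 ← row 2 − (12/5)·(new row 1): -2/5 − (12/5)·(1/4) = -1.

-1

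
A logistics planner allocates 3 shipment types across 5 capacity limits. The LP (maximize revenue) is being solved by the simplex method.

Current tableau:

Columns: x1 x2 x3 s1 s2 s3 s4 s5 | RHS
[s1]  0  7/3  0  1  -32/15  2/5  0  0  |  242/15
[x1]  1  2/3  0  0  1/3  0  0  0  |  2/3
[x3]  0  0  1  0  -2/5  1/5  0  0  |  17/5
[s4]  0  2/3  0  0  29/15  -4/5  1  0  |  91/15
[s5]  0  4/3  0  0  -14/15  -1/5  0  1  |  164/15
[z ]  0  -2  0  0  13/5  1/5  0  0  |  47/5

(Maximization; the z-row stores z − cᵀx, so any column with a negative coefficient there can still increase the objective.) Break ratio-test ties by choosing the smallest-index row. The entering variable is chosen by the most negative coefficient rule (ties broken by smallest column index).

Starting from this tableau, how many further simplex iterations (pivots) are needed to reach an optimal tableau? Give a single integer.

1

pivot: x2 in, x1 out → z = 57/5
No improving column remains; optimal.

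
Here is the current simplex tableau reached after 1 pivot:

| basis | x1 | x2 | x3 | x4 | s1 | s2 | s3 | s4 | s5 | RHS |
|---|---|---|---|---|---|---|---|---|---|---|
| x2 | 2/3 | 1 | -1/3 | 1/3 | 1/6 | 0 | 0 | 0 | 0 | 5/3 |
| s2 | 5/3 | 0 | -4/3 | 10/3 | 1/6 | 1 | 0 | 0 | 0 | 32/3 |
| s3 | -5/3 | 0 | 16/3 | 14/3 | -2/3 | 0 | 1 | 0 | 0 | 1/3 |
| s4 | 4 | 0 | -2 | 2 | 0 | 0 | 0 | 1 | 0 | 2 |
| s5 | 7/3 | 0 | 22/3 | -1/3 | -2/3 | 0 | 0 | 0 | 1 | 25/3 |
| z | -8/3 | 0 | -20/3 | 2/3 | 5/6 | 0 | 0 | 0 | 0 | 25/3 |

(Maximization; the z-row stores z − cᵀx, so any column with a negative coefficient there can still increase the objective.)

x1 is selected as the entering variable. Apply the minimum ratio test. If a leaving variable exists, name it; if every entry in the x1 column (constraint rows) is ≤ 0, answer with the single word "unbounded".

s4

Ratios: row 1 (x2): (5/3)/(2/3) = 5/2; row 2 (s2): (32/3)/(5/3) = 32/5; row 3 (s3): entry -5/3 ≤ 0, skip; row 4 (s4): 2/4 = 1/2; row 5 (s5): (25/3)/(7/3) = 25/7.
Minimum ratio is in the s4 row, so s4 leaves.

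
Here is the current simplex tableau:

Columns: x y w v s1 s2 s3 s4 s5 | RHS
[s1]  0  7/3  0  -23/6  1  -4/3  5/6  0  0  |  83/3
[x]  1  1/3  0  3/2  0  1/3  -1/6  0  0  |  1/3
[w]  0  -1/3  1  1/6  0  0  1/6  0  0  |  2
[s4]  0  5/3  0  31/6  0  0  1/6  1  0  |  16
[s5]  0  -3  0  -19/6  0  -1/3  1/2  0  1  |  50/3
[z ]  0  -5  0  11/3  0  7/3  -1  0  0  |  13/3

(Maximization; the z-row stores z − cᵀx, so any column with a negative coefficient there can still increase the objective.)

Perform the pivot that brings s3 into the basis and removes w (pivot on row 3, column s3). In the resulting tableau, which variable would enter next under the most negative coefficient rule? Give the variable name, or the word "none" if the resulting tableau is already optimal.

Pivot element 1/6. New z-row = old z-row − (-1)·(row 3/(1/6)).
Updated z-row coefficients: x: 0, y: -7, w: 6, v: 14/3, s1: 0, s2: 7/3, s3: 0, s4: 0, s5: 0.
The most negative is -7 in column y, so y would enter next.

y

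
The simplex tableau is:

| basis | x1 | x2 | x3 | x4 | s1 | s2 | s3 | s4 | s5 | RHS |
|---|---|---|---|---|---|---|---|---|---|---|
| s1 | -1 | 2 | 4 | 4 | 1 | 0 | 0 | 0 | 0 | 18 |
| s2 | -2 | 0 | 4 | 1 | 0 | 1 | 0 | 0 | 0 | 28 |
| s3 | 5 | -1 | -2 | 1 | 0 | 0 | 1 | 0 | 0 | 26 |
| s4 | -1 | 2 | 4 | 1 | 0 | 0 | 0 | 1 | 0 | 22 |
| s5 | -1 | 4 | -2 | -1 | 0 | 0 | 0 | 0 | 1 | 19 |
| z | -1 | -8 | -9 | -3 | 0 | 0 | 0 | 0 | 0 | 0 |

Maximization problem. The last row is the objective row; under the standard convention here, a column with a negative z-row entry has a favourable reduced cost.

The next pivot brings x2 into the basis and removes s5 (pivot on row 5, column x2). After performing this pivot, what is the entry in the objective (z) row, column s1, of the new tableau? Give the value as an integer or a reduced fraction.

0

Pivot element is row 5, column x2: 4.
Normalize row 5: new (row 5, s1) = 0/4 = 0.
z-row ← z-row − (-8)·(new row 5): 0 − (-8)·0 = 0.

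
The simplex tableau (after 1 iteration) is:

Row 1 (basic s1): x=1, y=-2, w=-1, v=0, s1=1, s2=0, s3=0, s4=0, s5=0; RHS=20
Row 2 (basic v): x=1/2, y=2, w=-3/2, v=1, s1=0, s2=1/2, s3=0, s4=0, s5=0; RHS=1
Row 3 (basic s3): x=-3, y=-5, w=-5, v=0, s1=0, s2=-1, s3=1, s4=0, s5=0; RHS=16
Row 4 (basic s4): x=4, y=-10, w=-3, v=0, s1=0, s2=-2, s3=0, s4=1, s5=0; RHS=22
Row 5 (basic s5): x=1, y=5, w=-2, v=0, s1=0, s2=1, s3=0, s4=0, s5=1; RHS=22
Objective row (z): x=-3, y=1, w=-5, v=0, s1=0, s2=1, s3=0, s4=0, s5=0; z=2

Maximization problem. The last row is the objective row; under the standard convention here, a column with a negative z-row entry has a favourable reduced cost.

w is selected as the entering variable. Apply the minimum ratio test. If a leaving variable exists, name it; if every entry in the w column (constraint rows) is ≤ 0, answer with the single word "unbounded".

w-column entries: row 1: -1, row 2: -3/2, row 3: -5, row 4: -3, row 5: -2. All ≤ 0, so w can increase without bound; the LP is unbounded in this direction.

unbounded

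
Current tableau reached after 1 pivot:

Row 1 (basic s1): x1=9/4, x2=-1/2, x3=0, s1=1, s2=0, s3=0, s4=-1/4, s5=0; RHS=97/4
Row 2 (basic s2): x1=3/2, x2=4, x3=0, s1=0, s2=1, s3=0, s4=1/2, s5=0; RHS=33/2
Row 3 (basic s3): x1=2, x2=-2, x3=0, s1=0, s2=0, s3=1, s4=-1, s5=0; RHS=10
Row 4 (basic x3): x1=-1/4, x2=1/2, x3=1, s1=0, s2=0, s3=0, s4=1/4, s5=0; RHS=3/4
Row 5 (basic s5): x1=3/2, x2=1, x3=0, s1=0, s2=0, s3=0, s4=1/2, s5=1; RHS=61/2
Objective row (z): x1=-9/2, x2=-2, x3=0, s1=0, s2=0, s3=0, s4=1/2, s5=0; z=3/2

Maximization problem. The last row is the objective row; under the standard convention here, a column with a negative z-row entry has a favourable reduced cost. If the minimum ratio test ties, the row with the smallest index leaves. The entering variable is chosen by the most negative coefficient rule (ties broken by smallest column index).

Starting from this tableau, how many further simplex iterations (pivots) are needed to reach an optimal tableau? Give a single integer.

3

pivot: x1 in, s3 out → z = 24
pivot: x2 in, s2 out → z = 381/11
pivot: s4 in, x2 out → z = 183/5
No improving column remains; optimal.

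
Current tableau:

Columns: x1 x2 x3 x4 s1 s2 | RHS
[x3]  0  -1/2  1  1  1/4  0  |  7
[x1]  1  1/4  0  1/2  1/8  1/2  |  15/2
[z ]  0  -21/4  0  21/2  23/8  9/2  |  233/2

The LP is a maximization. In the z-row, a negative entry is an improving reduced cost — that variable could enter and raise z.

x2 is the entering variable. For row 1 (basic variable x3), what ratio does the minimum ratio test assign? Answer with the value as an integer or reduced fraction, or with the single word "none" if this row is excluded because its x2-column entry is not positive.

none

The x2 entry in row 1 is -1/2 ≤ 0, so this row gives no ratio.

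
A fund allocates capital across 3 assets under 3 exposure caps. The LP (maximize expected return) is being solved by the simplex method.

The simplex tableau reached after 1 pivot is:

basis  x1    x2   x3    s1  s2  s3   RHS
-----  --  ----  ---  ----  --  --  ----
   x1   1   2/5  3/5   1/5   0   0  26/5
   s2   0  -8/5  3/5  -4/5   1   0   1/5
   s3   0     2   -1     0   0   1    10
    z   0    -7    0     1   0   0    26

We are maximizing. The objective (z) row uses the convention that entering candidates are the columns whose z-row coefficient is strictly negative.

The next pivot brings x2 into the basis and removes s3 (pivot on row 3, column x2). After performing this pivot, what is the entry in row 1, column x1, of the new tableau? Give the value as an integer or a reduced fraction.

Pivot element is row 3, column x2: 2.
Normalize row 3: new (row 3, x1) = 0/2 = 0.
row 1 ← row 1 − (2/5)·(new row 3): 1 − (2/5)·0 = 1.

1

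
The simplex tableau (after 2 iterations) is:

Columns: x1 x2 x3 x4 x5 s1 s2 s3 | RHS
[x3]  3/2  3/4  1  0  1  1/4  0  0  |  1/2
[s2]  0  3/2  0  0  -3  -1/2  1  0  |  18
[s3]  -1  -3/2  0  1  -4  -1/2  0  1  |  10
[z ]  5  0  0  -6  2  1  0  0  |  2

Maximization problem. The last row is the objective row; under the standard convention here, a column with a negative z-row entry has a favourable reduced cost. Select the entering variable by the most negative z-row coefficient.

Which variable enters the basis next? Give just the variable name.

Objective-row coefficients: x1: 5, x2: 0, x3: 0, x4: -6, x5: 2, s1: 1, s2: 0, s3: 0.
The most negative is -6 in column x4, so x4 enters.

x4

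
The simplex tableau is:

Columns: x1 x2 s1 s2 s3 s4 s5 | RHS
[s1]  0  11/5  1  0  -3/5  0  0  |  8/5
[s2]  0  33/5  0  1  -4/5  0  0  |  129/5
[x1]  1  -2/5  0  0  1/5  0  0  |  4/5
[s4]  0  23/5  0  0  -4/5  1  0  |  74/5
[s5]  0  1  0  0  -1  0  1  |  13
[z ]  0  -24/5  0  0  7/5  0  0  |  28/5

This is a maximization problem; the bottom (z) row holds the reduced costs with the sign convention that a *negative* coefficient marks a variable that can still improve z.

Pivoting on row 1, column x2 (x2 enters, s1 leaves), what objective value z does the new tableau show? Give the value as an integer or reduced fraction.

100/11

Minimum ratio for x2: (8/5)/(11/5) = 8/11.
z changes by −(z-row coeff of x2)·ratio = −(-24/5)·(8/11) = 192/55.
New z = 28/5 + (192/55) = 100/11.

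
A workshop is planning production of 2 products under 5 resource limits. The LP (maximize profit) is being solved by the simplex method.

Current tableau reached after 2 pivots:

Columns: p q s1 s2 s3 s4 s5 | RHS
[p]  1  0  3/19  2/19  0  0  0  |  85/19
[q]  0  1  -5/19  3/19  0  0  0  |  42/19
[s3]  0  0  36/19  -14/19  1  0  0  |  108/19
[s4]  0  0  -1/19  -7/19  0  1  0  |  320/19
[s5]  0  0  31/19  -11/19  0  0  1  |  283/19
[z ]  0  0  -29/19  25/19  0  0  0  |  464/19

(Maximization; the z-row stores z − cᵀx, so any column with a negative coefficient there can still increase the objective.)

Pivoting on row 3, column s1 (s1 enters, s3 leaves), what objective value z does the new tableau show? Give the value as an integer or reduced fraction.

29

Minimum ratio for s1: (108/19)/(36/19) = 3.
z changes by −(z-row coeff of s1)·ratio = −(-29/19)·3 = 87/19.
New z = 464/19 + (87/19) = 29.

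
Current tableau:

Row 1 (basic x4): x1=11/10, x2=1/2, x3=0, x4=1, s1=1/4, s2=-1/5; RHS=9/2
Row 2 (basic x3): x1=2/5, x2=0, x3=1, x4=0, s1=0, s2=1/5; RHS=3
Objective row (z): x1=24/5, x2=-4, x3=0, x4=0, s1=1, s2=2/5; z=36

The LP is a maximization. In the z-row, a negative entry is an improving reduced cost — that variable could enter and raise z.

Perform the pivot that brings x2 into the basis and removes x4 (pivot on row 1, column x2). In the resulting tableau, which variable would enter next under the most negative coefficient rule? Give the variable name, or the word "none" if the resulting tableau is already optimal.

s2

Pivot element 1/2. New z-row = old z-row − (-4)·(row 1/(1/2)).
Updated z-row coefficients: x1: 68/5, x2: 0, x3: 0, x4: 8, s1: 3, s2: -6/5.
The most negative is -6/5 in column s2, so s2 would enter next.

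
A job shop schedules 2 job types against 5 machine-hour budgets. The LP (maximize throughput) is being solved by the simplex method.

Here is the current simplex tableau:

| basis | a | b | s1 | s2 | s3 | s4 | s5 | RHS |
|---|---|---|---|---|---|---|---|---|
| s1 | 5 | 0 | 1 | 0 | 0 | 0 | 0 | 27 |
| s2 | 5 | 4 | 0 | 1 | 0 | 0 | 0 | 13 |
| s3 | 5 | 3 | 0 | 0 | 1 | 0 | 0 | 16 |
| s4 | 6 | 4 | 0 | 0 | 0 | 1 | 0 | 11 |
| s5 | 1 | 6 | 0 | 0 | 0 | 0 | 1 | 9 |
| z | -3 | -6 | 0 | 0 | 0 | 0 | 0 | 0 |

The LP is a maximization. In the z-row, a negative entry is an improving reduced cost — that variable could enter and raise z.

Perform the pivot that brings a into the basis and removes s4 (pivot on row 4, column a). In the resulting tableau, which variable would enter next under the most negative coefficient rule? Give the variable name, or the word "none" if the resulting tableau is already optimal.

b

Pivot element 6. New z-row = old z-row − (-3)·(row 4/6).
Updated z-row coefficients: a: 0, b: -4, s1: 0, s2: 0, s3: 0, s4: 1/2, s5: 0.
The most negative is -4 in column b, so b would enter next.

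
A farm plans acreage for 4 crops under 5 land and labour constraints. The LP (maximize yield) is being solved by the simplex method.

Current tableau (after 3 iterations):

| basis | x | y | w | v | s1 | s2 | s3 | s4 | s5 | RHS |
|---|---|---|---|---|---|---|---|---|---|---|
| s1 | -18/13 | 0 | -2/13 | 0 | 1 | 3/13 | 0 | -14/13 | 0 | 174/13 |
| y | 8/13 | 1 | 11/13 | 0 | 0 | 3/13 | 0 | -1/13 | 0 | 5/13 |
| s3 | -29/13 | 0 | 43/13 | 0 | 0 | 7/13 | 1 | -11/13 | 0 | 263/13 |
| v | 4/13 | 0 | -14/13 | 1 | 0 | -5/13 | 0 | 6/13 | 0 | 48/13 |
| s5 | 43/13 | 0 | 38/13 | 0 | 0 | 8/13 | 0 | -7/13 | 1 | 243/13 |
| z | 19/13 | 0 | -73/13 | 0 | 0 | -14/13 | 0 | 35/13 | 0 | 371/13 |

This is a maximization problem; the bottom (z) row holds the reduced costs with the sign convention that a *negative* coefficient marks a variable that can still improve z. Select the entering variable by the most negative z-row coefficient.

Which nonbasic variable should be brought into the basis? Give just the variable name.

Objective-row coefficients: x: 19/13, y: 0, w: -73/13, v: 0, s1: 0, s2: -14/13, s3: 0, s4: 35/13, s5: 0.
The most negative is -73/13 in column w, so w enters.

w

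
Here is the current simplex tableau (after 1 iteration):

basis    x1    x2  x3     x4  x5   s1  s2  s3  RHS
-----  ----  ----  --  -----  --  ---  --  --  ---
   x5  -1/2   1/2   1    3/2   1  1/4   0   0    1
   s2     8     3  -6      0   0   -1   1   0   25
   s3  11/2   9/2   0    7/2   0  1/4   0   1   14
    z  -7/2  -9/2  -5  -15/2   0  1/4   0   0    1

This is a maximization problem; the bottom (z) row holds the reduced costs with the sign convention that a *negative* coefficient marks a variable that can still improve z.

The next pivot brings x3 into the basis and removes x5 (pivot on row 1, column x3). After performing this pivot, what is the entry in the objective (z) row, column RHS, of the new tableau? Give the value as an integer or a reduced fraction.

6

Pivot element is row 1, column x3: 1.
Normalize row 1: new (row 1, RHS) = 1/1 = 1.
z-row ← z-row − (-5)·(new row 1): 1 − (-5)·1 = 6.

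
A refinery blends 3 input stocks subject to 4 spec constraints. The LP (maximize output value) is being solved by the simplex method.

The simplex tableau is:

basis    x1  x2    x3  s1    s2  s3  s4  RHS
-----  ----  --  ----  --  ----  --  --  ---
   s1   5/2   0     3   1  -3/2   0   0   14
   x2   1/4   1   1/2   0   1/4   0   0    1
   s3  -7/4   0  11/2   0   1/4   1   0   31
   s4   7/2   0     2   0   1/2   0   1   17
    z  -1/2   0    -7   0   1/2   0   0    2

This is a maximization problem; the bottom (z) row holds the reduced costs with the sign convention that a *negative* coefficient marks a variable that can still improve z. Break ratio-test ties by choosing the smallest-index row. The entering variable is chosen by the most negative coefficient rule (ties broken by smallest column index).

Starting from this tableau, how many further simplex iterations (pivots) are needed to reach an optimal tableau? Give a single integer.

1

pivot: x3 in, x2 out → z = 16
No improving column remains; optimal.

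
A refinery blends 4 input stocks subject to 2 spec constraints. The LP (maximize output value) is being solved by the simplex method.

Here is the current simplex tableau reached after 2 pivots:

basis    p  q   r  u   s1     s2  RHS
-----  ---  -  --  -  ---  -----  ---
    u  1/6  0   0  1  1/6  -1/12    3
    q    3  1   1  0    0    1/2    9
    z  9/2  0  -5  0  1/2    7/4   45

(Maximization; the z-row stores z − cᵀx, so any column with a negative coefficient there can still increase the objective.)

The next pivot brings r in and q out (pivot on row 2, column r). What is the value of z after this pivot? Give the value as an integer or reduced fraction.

90

Minimum ratio for r: 9/1 = 9.
z changes by −(z-row coeff of r)·ratio = −(-5)·9 = 45.
New z = 45 + 45 = 90.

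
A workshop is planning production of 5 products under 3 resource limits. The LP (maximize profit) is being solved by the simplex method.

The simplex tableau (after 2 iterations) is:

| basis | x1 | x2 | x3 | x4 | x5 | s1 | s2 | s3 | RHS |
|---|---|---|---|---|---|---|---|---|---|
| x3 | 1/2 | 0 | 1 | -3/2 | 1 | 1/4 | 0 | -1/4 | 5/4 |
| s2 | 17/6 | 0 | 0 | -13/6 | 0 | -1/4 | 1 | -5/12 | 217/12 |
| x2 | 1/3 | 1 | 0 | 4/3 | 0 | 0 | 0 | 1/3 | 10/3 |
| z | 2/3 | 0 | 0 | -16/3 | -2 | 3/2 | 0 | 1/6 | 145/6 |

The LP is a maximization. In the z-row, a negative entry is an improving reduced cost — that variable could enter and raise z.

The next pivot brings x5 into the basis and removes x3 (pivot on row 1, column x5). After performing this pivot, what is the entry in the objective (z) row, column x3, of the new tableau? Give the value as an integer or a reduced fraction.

2

Pivot element is row 1, column x5: 1.
Normalize row 1: new (row 1, x3) = 1/1 = 1.
z-row ← z-row − (-2)·(new row 1): 0 − (-2)·1 = 2.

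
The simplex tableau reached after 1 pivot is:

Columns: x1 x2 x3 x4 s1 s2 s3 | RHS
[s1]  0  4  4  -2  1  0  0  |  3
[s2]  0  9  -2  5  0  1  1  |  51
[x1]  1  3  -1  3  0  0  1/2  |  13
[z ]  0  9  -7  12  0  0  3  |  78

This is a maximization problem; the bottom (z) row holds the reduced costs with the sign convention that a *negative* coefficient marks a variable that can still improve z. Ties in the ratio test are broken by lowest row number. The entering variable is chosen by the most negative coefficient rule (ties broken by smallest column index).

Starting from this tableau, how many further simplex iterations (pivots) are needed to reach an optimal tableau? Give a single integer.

1

pivot: x3 in, s1 out → z = 333/4
No improving column remains; optimal.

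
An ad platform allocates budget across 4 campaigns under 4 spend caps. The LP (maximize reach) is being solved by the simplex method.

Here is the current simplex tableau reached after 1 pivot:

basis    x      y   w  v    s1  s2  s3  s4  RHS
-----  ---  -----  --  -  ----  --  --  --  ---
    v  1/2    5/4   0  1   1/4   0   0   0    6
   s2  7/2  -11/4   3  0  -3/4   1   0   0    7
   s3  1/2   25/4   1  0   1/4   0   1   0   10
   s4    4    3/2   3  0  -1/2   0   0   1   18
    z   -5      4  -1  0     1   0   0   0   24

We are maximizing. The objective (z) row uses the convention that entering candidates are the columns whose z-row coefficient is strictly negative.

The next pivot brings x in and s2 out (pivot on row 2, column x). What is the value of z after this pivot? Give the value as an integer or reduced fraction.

Minimum ratio for x: 7/(7/2) = 2.
z changes by −(z-row coeff of x)·ratio = −(-5)·2 = 10.
New z = 24 + 10 = 34.

34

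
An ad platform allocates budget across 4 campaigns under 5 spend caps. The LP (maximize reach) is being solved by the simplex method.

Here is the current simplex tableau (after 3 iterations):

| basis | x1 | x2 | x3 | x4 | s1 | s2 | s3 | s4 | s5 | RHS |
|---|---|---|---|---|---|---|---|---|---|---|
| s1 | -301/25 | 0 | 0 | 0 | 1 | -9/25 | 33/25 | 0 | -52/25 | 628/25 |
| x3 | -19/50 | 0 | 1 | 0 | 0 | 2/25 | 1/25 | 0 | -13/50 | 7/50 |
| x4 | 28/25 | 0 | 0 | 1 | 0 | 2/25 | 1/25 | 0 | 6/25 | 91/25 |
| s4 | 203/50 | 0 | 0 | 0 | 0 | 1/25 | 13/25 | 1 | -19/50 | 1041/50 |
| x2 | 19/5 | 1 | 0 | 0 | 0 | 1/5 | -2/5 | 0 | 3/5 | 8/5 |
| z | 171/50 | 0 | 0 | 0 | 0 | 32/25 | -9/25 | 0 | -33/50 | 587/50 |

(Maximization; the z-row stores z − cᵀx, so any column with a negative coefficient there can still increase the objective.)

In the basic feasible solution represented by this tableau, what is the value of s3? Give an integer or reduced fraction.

s3 is nonbasic (not in the basis column), so its value in the current BFS is 0.

0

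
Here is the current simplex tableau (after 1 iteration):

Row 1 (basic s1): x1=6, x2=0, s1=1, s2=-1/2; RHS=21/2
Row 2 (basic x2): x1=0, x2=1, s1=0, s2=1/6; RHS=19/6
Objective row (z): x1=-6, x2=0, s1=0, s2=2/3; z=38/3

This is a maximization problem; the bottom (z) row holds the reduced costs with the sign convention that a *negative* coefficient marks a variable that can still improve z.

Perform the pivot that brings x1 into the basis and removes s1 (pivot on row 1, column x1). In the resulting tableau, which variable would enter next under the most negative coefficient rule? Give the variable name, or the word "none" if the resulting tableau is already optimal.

Pivot element 6. New z-row = old z-row − (-6)·(row 1/6).
Updated z-row coefficients: x1: 0, x2: 0, s1: 1, s2: 1/6.
No coefficient is strictly negative; the tableau after this pivot is optimal.

none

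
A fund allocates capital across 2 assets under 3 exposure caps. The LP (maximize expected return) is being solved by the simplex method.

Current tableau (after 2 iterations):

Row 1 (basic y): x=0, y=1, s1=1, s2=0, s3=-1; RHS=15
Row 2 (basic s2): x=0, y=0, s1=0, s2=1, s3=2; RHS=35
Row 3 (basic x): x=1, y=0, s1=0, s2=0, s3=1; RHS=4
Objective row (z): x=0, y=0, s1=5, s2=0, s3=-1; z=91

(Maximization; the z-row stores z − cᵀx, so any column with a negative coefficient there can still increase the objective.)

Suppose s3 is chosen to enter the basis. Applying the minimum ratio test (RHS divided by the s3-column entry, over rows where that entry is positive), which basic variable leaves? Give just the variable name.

Ratios: row 1 (y): entry -1 ≤ 0, skip; row 2 (s2): 35/2 = 35/2; row 3 (x): 4/1 = 4.
Minimum ratio 4 is in the x row, so x leaves.

x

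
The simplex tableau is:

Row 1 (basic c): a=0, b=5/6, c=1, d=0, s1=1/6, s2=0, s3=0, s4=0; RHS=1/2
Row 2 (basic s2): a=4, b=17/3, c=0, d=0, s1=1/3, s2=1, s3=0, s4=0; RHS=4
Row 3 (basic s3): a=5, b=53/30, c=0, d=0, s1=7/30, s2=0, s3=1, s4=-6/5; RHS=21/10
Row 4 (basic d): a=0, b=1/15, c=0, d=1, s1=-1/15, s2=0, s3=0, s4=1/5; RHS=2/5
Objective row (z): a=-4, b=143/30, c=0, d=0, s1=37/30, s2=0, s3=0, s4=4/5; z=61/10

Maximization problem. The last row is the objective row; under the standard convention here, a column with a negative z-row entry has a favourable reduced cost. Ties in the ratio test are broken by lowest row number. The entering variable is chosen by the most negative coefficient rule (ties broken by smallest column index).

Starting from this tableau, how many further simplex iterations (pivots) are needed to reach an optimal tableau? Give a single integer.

pivot: a in, s3 out → z = 389/50
pivot: s4 in, d out → z = 81/10
No improving column remains; optimal.

2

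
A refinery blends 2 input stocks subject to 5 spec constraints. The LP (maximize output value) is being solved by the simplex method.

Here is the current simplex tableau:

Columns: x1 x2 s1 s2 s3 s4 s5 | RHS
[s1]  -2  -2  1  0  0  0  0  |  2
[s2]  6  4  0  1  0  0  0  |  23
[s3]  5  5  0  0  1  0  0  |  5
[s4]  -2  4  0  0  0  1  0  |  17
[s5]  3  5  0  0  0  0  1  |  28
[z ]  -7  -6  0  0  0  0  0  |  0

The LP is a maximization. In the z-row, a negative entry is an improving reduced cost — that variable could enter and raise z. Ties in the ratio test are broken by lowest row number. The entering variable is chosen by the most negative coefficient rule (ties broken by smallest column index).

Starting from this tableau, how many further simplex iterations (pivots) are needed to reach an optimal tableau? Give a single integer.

1

pivot: x1 in, s3 out → z = 7
No improving column remains; optimal.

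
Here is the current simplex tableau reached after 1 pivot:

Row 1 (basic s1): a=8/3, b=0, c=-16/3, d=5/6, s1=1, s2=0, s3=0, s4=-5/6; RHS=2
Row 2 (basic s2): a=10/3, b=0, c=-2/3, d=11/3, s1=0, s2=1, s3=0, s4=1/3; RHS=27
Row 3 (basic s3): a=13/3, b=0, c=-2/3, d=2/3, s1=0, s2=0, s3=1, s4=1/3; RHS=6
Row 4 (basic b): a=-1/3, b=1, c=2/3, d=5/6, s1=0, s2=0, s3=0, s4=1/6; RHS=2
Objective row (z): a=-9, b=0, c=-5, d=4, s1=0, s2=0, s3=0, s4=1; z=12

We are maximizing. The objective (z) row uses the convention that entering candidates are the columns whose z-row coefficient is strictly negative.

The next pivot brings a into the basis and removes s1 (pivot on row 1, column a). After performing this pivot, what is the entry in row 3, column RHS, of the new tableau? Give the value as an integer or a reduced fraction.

Pivot element is row 1, column a: 8/3.
Normalize row 1: new (row 1, RHS) = 2/(8/3) = 3/4.
row 3 ← row 3 − (13/3)·(new row 1): 6 − (13/3)·(3/4) = 11/4.

11/4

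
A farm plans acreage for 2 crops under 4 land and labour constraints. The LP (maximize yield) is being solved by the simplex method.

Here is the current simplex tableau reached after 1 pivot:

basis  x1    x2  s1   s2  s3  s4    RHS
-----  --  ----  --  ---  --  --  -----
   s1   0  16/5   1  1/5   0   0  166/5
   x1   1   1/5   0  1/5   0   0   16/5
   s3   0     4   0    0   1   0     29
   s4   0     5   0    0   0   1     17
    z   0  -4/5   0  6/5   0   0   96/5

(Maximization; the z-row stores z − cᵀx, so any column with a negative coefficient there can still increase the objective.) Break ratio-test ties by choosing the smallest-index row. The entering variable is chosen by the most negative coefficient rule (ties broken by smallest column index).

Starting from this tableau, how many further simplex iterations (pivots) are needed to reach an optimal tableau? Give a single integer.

pivot: x2 in, s4 out → z = 548/25
No improving column remains; optimal.

1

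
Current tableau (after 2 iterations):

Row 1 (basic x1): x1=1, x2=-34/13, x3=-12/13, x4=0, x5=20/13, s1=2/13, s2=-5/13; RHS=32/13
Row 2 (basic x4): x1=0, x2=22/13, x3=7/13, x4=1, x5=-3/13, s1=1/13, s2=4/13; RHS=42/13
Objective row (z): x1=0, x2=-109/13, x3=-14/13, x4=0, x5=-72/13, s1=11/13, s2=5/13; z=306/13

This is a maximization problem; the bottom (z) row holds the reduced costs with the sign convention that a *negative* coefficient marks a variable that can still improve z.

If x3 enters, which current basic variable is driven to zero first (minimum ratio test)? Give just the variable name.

Ratios: row 1 (x1): entry -12/13 ≤ 0, skip; row 2 (x4): (42/13)/(7/13) = 6.
Minimum ratio 6 is in the x4 row, so x4 leaves.

x4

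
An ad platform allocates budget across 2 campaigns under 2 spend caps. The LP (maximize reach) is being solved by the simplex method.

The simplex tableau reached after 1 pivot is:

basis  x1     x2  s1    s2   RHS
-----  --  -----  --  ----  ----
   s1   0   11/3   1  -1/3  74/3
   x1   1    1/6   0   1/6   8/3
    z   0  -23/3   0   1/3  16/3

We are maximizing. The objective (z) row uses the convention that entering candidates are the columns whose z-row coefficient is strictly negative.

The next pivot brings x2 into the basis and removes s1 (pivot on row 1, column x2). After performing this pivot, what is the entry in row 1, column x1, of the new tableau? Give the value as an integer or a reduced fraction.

Pivot element is row 1, column x2: 11/3.
Normalize row 1: new (row 1, x1) = 0/(11/3) = 0.
Row 1 is the pivot row, so the entry is 0.

0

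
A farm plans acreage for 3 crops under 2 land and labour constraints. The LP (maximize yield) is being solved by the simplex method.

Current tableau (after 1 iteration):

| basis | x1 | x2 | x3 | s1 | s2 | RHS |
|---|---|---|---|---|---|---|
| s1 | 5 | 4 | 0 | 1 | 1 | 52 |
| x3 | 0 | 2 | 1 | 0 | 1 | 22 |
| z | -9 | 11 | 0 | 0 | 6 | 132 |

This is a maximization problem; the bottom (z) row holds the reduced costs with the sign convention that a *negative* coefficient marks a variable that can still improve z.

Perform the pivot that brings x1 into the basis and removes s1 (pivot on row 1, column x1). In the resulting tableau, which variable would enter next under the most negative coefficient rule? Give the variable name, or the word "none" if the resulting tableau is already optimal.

Pivot element 5. New z-row = old z-row − (-9)·(row 1/5).
Updated z-row coefficients: x1: 0, x2: 91/5, x3: 0, s1: 9/5, s2: 39/5.
No coefficient is strictly negative; the tableau after this pivot is optimal.

none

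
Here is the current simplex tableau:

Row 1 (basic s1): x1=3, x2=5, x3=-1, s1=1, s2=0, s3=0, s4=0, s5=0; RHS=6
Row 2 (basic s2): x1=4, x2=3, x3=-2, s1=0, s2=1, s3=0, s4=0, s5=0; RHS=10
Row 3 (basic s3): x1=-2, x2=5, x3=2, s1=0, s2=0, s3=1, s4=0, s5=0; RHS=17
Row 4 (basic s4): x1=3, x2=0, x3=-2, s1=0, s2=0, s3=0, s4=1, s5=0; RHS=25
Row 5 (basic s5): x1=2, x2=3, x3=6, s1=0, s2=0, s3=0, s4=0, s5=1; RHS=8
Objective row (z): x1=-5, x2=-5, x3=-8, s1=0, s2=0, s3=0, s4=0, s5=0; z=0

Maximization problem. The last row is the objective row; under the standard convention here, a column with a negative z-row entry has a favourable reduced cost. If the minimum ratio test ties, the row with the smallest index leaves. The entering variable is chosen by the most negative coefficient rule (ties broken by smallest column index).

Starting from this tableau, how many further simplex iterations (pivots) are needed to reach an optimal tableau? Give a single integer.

2

pivot: x3 in, s5 out → z = 32/3
pivot: x1 in, s1 out → z = 79/5
No improving column remains; optimal.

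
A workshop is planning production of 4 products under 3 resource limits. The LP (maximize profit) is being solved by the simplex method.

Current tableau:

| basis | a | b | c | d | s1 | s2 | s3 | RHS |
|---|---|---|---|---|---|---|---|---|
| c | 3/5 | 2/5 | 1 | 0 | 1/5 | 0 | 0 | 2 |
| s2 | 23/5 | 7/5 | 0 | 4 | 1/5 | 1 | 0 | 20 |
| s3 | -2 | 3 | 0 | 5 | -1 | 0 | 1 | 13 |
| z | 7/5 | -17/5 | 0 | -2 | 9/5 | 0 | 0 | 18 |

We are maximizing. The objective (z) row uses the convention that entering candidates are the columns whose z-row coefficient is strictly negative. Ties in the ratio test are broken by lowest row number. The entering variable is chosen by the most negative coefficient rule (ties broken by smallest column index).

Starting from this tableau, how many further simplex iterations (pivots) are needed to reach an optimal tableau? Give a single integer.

pivot: b in, s3 out → z = 491/15
pivot: a in, c out → z = 33
No improving column remains; optimal.

2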